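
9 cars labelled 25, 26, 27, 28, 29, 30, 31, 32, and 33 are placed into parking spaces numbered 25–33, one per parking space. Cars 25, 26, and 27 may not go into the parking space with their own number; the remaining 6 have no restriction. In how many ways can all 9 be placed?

Let Aᵢ (for i ∈ {25, 26, 27}) be the placements that put car i in its forbidden parking space. Any j of these fix j positions, leaving (9−j)! ways to fill the rest, and there are C(3,j) ways to pick which j.
By inclusion–exclusion, the number of valid placements is Σ_{j=0}^{3} (−1)^j C(3,j)·(9−j)!.
Computing: 362880 − 120960 + 15120 − 720 = 256320.

256320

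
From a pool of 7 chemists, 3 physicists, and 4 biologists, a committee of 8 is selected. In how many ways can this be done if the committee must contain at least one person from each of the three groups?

Total 8-person selections from all 14: C(14,8) = 3003.
Selections missing a whole group: no chemists → C(7,8) = 0; no physicists → C(11,8) = 165; no biologists → C(10,8) = 45.
Add back selections omitting two groups (i.e. drawn from a single group): C(7,8) + C(3,8) + C(4,8) = 0.
By inclusion–exclusion: 3003 − 210 + 0 = 2793.

2793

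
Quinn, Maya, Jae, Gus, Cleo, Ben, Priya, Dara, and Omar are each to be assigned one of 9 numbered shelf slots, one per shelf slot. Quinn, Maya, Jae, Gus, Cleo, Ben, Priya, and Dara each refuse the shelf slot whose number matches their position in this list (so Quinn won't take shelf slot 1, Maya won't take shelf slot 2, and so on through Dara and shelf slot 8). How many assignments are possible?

148329

Let Aᵢ (for 1 ≤ i ≤ 8) be the placements that put person i in their forbidden shelf slot. Any j of these fix j positions, leaving (9−j)! ways to fill the rest, and there are C(8,j) ways to pick which j.
By inclusion–exclusion, the number of valid placements is Σ_{j=0}^{8} (−1)^j C(8,j)·(9−j)!.
Computing: 362880 − 322560 + 141120 − 40320 + 8400 − 1344 + 168 − 16 + 1 = 148329.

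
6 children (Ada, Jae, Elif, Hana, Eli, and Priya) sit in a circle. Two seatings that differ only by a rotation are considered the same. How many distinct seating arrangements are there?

Around a circle, 6 distinct people have 6!/6 = (5)! = 120 rotationally distinct seatings.

120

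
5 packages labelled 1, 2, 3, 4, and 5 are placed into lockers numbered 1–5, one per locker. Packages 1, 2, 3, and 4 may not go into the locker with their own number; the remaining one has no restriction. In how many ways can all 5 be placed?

Let Aᵢ (for 1 ≤ i ≤ 4) be the placements that put package i in its forbidden locker. Any j of these fix j positions, leaving (5−j)! ways to fill the rest, and there are C(4,j) ways to pick which j.
By inclusion–exclusion, the number of valid placements is Σ_{j=0}^{4} (−1)^j C(4,j)·(5−j)!.
Computing: 120 − 96 + 36 − 8 + 1 = 53.

53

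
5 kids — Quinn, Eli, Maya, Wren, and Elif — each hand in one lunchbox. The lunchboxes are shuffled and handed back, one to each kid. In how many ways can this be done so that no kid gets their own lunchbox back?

44

Count assignments avoiding every fixed point. For any j of the 5 kids fixed to their own lunchbox, the other 5−j can be arranged in (5−j)! ways.
By inclusion–exclusion this is Σ_{j=0}^{5} (−1)^j C(5,j)·(5−j)!.
Computing: 120 − 120 + 60 − 20 + 5 − 1 = 44.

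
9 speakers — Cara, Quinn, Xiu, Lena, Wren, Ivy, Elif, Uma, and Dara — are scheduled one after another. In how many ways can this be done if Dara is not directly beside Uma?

There are 9! = 362880 arrangements in all. If Dara and Uma are adjacent, merging them into one block gives 2·(8)! = 80640 arrangements.
Complementary counting: 362880 − 80640 = 282240.

282240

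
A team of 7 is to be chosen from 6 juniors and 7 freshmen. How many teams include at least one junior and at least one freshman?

Total 7-person selections from all 13: C(13,7) = 1716.
Selections missing a whole group: no juniors → C(7,7) = 1; no freshmen → C(6,7) = 0.
Both groups omitted at once is impossible, so 1716 − 1 = 1715.

1715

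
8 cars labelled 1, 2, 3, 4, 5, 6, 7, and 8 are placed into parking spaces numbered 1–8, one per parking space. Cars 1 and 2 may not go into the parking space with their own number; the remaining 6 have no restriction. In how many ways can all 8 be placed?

Let Aᵢ (for i ∈ {1, 2}) be the placements that put car i in its forbidden parking space. Any j of these fix j positions, leaving (8−j)! ways to fill the rest, and there are C(2,j) ways to pick which j.
By inclusion–exclusion, the number of valid placements is Σ_{j=0}^{2} (−1)^j C(2,j)·(8−j)!.
Computing: 40320 − 10080 + 720 = 30960.

30960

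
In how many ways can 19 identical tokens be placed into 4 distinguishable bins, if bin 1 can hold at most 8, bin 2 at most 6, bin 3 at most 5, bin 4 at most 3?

20

Ignoring the caps, the number of non-negative solutions to x_1+…+x_4 = 19 is C(22,3) = 1540.
Subtract solutions that violate a single cap (substitute x_i' = x_i − (cap_i+1)): x_1 ≥ 9 gives C(13,3) = 286; x_2 ≥ 7 gives C(15,3) = 455; x_3 ≥ 6 gives C(16,3) = 560; x_4 ≥ 4 gives C(18,3) = 816. Together 2117.
Add back pairs where two caps are both exceeded: 20 + 35 + 84 + 84 + 165 + 220 = 608.
Subtract triples: 0 + 0 + 1 + 10 = 11.
By inclusion–exclusion the count is 1540 − 2117 + 608 − 11 = 20.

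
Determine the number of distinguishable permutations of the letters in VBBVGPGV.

1680

The 8 letters of VBBVGPGV have repeats: B appearing twice, G appearing twice, and V appearing 3 times.
So there are 8! / (3!·2!·2!) = 1680 distinguishable arrangements.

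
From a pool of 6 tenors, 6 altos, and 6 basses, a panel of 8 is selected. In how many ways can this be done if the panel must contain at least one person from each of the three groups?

Total 8-person selections from all 18: C(18,8) = 43758.
Selections missing a whole group: no tenors → C(12,8) = 495; no altos → C(12,8) = 495; no basses → C(12,8) = 495.
Add back selections omitting two groups (i.e. drawn from a single group): C(6,8) + C(6,8) + C(6,8) = 0.
By inclusion–exclusion: 43758 − 1485 + 0 = 42273.

42273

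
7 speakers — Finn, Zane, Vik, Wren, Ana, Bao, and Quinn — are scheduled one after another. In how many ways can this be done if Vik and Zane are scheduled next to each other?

1440

Treat {Vik, Zane} as a single unit. There are 6 units to order, and the pair itself can be ordered 2 ways.
So the count is 2·(6)! = 1440.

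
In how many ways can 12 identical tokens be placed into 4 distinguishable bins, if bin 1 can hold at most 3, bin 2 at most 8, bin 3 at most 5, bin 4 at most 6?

144

Without the upper bounds there are C(15,3) = 455 ways to split 12 among 4 bins.
Subtract solutions that violate a single cap (substitute x_i' = x_i − (cap_i+1)): x_1 ≥ 4 gives C(11,3) = 165; x_2 ≥ 9 gives C(6,3) = 20; x_3 ≥ 6 gives C(9,3) = 84; x_4 ≥ 7 gives C(8,3) = 56. Together 325.
Add back pairs where two caps are both exceeded: 0 + 10 + 4 + 0 + 0 + 0 = 14.
By inclusion–exclusion the count is 455 − 325 + 14 = 144.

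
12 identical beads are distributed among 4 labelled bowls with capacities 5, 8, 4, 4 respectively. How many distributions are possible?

129

Ignoring the caps, the number of non-negative solutions to x_1+…+x_4 = 12 is C(15,3) = 455.
Subtract solutions that violate a single cap (substitute x_i' = x_i − (cap_i+1)): x_1 ≥ 6 gives C(9,3) = 84; x_2 ≥ 9 gives C(6,3) = 20; x_3 ≥ 5 gives C(10,3) = 120; x_4 ≥ 5 gives C(10,3) = 120. Together 344.
Add back pairs where two caps are both exceeded: 0 + 4 + 4 + 0 + 0 + 10 = 18.
By inclusion–exclusion the count is 455 − 344 + 18 = 129.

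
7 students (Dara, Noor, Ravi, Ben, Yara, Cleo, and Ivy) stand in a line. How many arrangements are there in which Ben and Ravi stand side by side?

Treat {Ben, Ravi} as a single unit. There are 6 units to order, and the pair itself can be ordered 2 ways.
So the count is 2·(6)! = 1440.

1440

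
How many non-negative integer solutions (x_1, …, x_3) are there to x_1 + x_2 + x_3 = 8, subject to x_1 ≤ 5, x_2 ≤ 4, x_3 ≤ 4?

Ignoring the caps, the number of non-negative solutions to x_1+…+x_3 = 8 is C(10,2) = 45.
Subtract solutions that violate a single cap (substitute x_i' = x_i − (cap_i+1)): x_1 ≥ 6 gives C(4,2) = 6; x_2 ≥ 5 gives C(5,2) = 10; x_3 ≥ 5 gives C(5,2) = 10. Together 26.
No two caps can be exceeded simultaneously, so the pair terms are all 0.
By inclusion–exclusion the count is 45 − 26 + 0 = 19.

19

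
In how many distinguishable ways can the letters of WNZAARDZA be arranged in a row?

Letter multiplicities in WNZAARDZA: A×3, D×1, N×1, R×1, W×1, Z×2.
The number of distinct arrangements is 9!/(3!·2!) = 362880/12 = 30240.

30240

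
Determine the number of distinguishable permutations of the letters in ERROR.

20

The 5 letters of ERROR have repeats: R appearing 3 times.
Dividing 5! = 120 by 3! = 6 for the repeated letters gives 20.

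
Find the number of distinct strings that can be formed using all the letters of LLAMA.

LLAMA has 5 letters with A appearing twice and L appearing twice.
The number of distinct arrangements is 5!/(2!·2!) = 120/4 = 30.

30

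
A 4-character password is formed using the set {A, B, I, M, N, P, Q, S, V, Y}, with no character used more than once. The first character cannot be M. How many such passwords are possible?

The first character has 10−1 = 9 choices (anything except M).
The remaining 3 characters are filled from the other 9 symbols without repetition: 9 × 8 × 7 = 504.
Total: 9 × 504 = 4536.

4536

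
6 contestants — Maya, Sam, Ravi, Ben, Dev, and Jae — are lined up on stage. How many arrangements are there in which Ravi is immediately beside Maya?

240

Place the 4 others and the Ravi-Maya pair as 5 objects in a line; the pair has 2 internal arrangements.
That gives 2 × 5! = 2 × 120 = 240.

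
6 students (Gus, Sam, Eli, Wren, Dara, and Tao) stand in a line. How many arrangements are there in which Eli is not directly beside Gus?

Of the 6! = 720 arrangements, those with Eli and Gus adjacent number 2 × 5! = 240 (treat the pair as a block with 2 internal orders).
So 720 − 240 = 480 arrangements keep them apart.

480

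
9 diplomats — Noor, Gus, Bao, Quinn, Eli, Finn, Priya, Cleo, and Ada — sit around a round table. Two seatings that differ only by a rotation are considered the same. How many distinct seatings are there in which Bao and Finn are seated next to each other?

10080

Treat {Bao, Finn} as one unit (2 internal orders) and seat the resulting 8 units around the table: (7)! circular arrangements.
So 2 × (7)! = 2 × 5040 = 10080.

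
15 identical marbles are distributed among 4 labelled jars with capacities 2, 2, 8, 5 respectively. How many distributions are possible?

10

Without the upper bounds there are C(18,3) = 816 ways to split 15 among 4 jars.
Subtract solutions that violate a single cap (substitute x_i' = x_i − (cap_i+1)): x_1 ≥ 3 gives C(15,3) = 455; x_2 ≥ 3 gives C(15,3) = 455; x_3 ≥ 9 gives C(9,3) = 84; x_4 ≥ 6 gives C(12,3) = 220. Together 1214.
Add back pairs where two caps are both exceeded: 220 + 20 + 84 + 20 + 84 + 1 = 429.
Subtract triples: 1 + 20 + 0 + 0 = 21.
By inclusion–exclusion the count is 816 − 1214 + 429 − 21 = 10.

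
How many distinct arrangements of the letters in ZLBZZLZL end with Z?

140

Fix Z in the last position and arrange the remaining 7 letters.
Those 7 letters have L appearing 3 times and Z appearing 3 times, giving (7)!/(3!·3!) = 140.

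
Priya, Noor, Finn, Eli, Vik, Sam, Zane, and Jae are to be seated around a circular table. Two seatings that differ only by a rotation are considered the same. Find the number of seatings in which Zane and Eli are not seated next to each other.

All circular seatings of 8 people number (7)! = 5040.
Seatings with Zane beside Eli: treat them as a block with 2 internal orders, giving 2 × (6)! = 1440.
Subtracting, 5040 − 1440 = 3600.

3600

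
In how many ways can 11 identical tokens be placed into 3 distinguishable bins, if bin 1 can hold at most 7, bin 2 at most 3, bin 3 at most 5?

14

Ignoring the caps, the number of non-negative solutions to x_1+…+x_3 = 11 is C(13,2) = 78.
Subtract solutions that violate a single cap (substitute x_i' = x_i − (cap_i+1)): x_1 ≥ 8 gives C(5,2) = 10; x_2 ≥ 4 gives C(9,2) = 36; x_3 ≥ 6 gives C(7,2) = 21. Together 67.
Add back pairs where two caps are both exceeded: 0 + 0 + 3 = 3.
By inclusion–exclusion the count is 78 − 67 + 3 = 14.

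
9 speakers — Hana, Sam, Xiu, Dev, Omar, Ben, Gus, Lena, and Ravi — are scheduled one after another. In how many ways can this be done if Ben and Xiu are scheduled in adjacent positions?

Glue Ben and Xiu into one block (2 internal orders), leaving 8 units to arrange in a row.
So the count is 2·(8)! = 80640.

80640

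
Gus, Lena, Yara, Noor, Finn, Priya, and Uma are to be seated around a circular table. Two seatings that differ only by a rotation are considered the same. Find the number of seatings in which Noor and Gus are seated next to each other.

240

Glue Noor and Gus into a block (2 internal orders). Seating 6 units around a circle gives (5)! arrangements.
So 2 × (5)! = 2 × 120 = 240.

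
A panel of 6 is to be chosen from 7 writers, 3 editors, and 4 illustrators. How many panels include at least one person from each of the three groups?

Total 6-person selections from all 14: C(14,6) = 3003.
Selections missing a whole group: no writers → C(7,6) = 7; no editors → C(11,6) = 462; no illustrators → C(10,6) = 210.
Add back selections omitting two groups (i.e. drawn from a single group): C(7,6) + C(3,6) + C(4,6) = 7.
By inclusion–exclusion: 3003 − 679 + 7 = 2331.

2331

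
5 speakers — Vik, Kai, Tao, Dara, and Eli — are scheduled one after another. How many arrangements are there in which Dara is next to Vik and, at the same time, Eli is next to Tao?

Treat {Dara,Vik} as one block (2 orders) and {Eli,Tao} as another (2 orders).
That leaves 3 units to arrange: 2 × 2 × 3! = 4 × 6 = 24.

24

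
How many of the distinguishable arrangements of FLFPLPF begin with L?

60

With the first slot taken by L, it remains to arrange the other 6 letters (FFPLPF).
Those 6 letters have F appearing 3 times and P appearing twice, giving (6)!/(3!·2!) = 60.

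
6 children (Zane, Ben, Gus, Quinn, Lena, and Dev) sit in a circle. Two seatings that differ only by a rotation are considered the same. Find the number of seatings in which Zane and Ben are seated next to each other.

48

Glue Zane and Ben into a block (2 internal orders). Seating 5 units around a circle gives (4)! arrangements.
So 2 × (4)! = 2 × 24 = 48.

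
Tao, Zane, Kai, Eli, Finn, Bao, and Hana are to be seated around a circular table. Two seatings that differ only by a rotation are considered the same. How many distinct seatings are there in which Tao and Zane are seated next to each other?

Glue Tao and Zane into a block (2 internal orders). Seating 6 units around a circle gives (5)! arrangements.
So 2 × (5)! = 2 × 120 = 240.

240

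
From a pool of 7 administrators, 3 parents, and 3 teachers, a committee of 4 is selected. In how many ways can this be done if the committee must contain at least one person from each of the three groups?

315

Total 4-person selections from all 13: C(13,4) = 715.
Selections missing a whole group: no administrators → C(6,4) = 15; no parents → C(10,4) = 210; no teachers → C(10,4) = 210.
Add back selections omitting two groups (i.e. drawn from a single group): C(7,4) + C(3,4) + C(3,4) = 35.
By inclusion–exclusion: 715 − 435 + 35 = 315.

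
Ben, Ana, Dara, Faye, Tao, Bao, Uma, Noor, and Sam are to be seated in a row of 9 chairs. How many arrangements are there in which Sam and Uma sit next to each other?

Glue Sam and Uma into one block (2 internal orders), leaving 8 units to arrange in a row.
So the count is 2·(8)! = 80640.

80640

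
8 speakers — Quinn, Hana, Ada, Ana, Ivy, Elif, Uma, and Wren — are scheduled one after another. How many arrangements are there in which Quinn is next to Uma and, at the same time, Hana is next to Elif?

2880

Treat {Quinn,Uma} as one block (2 orders) and {Hana,Elif} as another (2 orders).
That leaves 6 units to arrange: 2 × 2 × 6! = 4 × 720 = 2880.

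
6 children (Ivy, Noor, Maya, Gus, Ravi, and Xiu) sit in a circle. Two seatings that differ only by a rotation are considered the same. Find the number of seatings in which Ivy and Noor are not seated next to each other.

72

All circular seatings of 6 people number (5)! = 120.
Those with Ivy next to Noor: fuse the pair into one unit and seat 5 units around a circle — 2·(4)! = 48.
Subtracting, 120 − 48 = 72.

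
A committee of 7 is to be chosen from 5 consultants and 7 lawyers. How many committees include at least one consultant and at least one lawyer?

791

With no constraint there are C(12,7) = 792 possible selections.
Subtract selections that omit an entire group: no consultants → C(7,7) = 1; no lawyers → C(5,7) = 0.
Both groups omitted at once is impossible, so 792 − 1 = 791.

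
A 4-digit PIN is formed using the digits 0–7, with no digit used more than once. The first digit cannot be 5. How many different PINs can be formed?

The first digit has 8−1 = 7 choices (anything except 5).
The remaining 3 digits are filled from the other 7 symbols without repetition: 7 × 6 × 5 = 210.
Total: 7 × 210 = 1470.

1470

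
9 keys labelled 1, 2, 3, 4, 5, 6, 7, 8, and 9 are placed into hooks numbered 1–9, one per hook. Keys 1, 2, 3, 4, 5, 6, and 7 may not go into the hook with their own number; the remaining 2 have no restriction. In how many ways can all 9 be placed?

Let Aᵢ (for 1 ≤ i ≤ 7) be the placements that put key i in its forbidden hook. Any j of these fix j positions, leaving (9−j)! ways to fill the rest, and there are C(7,j) ways to pick which j.
By inclusion–exclusion, the number of valid placements is Σ_{j=0}^{7} (−1)^j C(7,j)·(9−j)!.
Computing: 362880 − 282240 + 105840 − 25200 + 4200 − 504 + 42 − 2 = 165016.

165016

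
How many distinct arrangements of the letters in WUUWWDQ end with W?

Fix W in the last position and arrange the remaining 6 letters.
Those 6 letters have U appearing twice and W appearing twice, giving (6)!/(2!·2!) = 180.

180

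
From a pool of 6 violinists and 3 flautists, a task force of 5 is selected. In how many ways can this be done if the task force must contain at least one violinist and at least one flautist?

Unrestricted: C(9,5) = 126 ways to pick any 5 of the 9.
Selections missing a whole group: no violinists → C(3,5) = 0; no flautists → C(6,5) = 6.
Both groups omitted at once is impossible, so 126 − 6 = 120.

120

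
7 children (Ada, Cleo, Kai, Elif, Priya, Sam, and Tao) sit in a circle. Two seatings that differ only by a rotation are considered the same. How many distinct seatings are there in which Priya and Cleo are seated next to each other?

Treat {Priya, Cleo} as one unit (2 internal orders) and seat the resulting 6 units around the table: (5)! circular arrangements.
So 2 × (5)! = 2 × 120 = 240.

240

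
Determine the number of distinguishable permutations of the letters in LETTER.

180

Letter multiplicities in LETTER: E×2, L×1, R×1, T×2.
Dividing 6! = 720 by 2!·2! = 4 for the repeated letters gives 180.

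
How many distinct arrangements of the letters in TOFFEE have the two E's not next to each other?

120

There are 6!/(2!·2!) = 180 arrangements of TOFFEE in total.
If the two E's are adjacent, glue them into one block, leaving 5 items to arrange: (5)!/(2!) = 60 ways.
Hence 180 − 60 = 120.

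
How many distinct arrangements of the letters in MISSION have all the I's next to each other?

360

Treat the 2 copies of I as a single block. The multiset to arrange is then {II, M, N, O, S, S}, 6 items in all.
That gives (6)!/(2!) = 360 arrangements.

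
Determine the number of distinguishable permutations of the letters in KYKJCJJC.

1680

KYKJCJJC has 8 letters with C appearing twice, J appearing 3 times, and K appearing twice.
Dividing 8! = 40320 by 3!·2!·2! = 24 for the repeated letters gives 1680.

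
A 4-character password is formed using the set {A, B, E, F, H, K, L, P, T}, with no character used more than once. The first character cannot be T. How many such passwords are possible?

The first character has 9−1 = 8 choices (anything except T).
The remaining 3 characters are filled from the other 8 symbols without repetition: 8 × 7 × 6 = 336.
Total: 8 × 336 = 2688.

2688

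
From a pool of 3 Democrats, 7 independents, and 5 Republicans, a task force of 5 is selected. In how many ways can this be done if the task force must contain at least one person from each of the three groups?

Total 5-person selections from all 15: C(15,5) = 3003.
Selections missing a whole group: no Democrats → C(12,5) = 792; no independents → C(8,5) = 56; no Republicans → C(10,5) = 252.
Add back selections omitting two groups (i.e. drawn from a single group): C(3,5) + C(7,5) + C(5,5) = 22.
By inclusion–exclusion: 3003 − 1100 + 22 = 1925.

1925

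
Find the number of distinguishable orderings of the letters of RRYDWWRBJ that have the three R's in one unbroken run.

Treat the 3 copies of R as a single block. The multiset to arrange is then {RRR, B, D, J, W, W, Y}, 7 items in all.
That gives (7)!/(2!) = 2520 arrangements.

2520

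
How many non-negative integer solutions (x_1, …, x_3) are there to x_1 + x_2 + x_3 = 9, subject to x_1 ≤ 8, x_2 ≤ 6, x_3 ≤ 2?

20

Ignoring the caps, the number of non-negative solutions to x_1+…+x_3 = 9 is C(11,2) = 55.
Subtract solutions that violate a single cap (substitute x_i' = x_i − (cap_i+1)): x_1 ≥ 9 gives C(2,2) = 1; x_2 ≥ 7 gives C(4,2) = 6; x_3 ≥ 3 gives C(8,2) = 28. Together 35.
No two caps can be exceeded simultaneously, so the pair terms are all 0.
By inclusion–exclusion the count is 55 − 35 + 0 = 20.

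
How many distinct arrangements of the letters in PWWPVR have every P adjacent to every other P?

60

Treat the 2 copies of P as a single block. The multiset to arrange is then {PP, R, V, W, W}, 5 items in all.
That gives (5)!/(2!) = 60 arrangements.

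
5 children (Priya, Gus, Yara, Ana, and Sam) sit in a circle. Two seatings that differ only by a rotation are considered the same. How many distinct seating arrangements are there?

24

Seat Priya anywhere (absorbing the rotational symmetry), then permute the other 4: (4)! = 24.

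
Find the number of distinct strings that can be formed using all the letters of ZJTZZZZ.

42

ZJTZZZZ has 7 letters with Z appearing 5 times.
The number of distinct arrangements is 7!/(5!) = 5040/120 = 42.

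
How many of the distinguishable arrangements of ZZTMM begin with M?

With the first slot taken by M, it remains to arrange the other 4 letters (ZZTM).
Those 4 letters have Z appearing twice, giving (4)!/(2!) = 12.

12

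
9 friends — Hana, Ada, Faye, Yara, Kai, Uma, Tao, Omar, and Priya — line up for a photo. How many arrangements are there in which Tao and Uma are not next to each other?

282240

There are 9! = 362880 arrangements in all. If Tao and Uma are adjacent, merging them into one block gives 2·(8)! = 80640 arrangements.
Complementary counting: 362880 − 80640 = 282240.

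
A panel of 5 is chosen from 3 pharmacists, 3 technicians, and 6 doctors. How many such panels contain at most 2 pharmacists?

756

Split by how many pharmacists are chosen (0 through 2).
Sum: C(3,0)·C(9,5) + C(3,1)·C(9,4) + C(3,2)·C(9,3) = 126 + 378 + 252 = 756.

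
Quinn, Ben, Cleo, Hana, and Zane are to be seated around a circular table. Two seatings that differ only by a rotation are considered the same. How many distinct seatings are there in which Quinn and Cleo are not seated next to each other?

12

Without the restriction there are (4)! = 24 seatings.
Those with Quinn next to Cleo: fuse the pair into one unit and seat 4 units around a circle — 2·(3)! = 12.
Subtracting, 24 − 12 = 12.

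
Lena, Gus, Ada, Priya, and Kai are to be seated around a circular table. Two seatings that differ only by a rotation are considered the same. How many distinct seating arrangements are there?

Seat Lena anywhere (absorbing the rotational symmetry), then permute the other 4: (4)! = 24.

24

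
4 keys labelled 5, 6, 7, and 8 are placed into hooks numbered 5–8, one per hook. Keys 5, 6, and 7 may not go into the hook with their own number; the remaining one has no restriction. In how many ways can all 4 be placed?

Let Aᵢ (for i ∈ {5, 6, 7}) be the placements that put key i in its forbidden hook. Any j of these fix j positions, leaving (4−j)! ways to fill the rest, and there are C(3,j) ways to pick which j.
By inclusion–exclusion, the number of valid placements is Σ_{j=0}^{3} (−1)^j C(3,j)·(4−j)!.
Computing: 24 − 18 + 6 − 1 = 11.

11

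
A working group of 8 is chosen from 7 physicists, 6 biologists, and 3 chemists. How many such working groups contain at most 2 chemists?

Split by how many chemists are chosen (0 through 2).
Sum: C(3,0)·C(13,8) + C(3,1)·C(13,7) + C(3,2)·C(13,6) = 1287 + 5148 + 5148 = 11583.

11583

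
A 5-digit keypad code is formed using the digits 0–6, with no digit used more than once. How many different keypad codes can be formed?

With no repetition, fill the 5 digits in order: 7 choices, then 6, down to 3.
7 × 6 × 5 × 4 × 3 = 2520.

2520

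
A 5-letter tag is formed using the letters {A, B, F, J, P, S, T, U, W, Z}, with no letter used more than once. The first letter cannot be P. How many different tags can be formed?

27216

The first letter has 10−1 = 9 choices (anything except P).
The remaining 4 letters are filled from the other 9 symbols without repetition: 9 × 8 × 7 × 6 = 3024.
Total: 9 × 3024 = 27216.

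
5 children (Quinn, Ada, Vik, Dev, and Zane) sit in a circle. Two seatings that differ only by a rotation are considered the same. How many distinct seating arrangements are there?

24

Around a circle, 5 distinct people have 5!/5 = (4)! = 24 rotationally distinct seatings.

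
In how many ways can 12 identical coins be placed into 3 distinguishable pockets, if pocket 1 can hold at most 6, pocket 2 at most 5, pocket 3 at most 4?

10

By stars and bars, unrestricted non-negative solutions to x_1+…+x_3 = 12 number C(12+2,2) = 91.
Subtract solutions that violate a single cap (substitute x_i' = x_i − (cap_i+1)): x_1 ≥ 7 gives C(7,2) = 21; x_2 ≥ 6 gives C(8,2) = 28; x_3 ≥ 5 gives C(9,2) = 36. Together 85.
Add back pairs where two caps are both exceeded: 0 + 1 + 3 = 4.
By inclusion–exclusion the count is 91 − 85 + 4 = 10.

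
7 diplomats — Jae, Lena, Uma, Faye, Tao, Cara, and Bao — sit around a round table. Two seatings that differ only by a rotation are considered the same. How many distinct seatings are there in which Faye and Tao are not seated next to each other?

All circular seatings of 7 people number (6)! = 720.
Those with Faye next to Tao: fuse the pair into one unit and seat 6 units around a circle — 2·(5)! = 240.
Subtracting, 720 − 240 = 480.

480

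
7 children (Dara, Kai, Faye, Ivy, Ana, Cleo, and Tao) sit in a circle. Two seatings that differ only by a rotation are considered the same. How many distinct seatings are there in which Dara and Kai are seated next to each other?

240

Glue Dara and Kai into a block (2 internal orders). Seating 6 units around a circle gives (5)! arrangements.
So 2 × (5)! = 2 × 120 = 240.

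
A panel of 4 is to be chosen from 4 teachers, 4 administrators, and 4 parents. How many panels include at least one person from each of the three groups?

With no constraint there are C(12,4) = 495 possible selections.
Selections missing a whole group: no teachers → C(8,4) = 70; no administrators → C(8,4) = 70; no parents → C(8,4) = 70.
Add back selections omitting two groups (i.e. drawn from a single group): C(4,4) + C(4,4) + C(4,4) = 3.
By inclusion–exclusion: 495 − 210 + 3 = 288.

288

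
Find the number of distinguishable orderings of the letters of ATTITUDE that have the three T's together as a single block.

720

Treat the 3 copies of T as a single block. The multiset to arrange is then {TTT, A, D, E, I, U}, 6 items in all.
All 6 items are distinct, so there are (6)! = 720 arrangements.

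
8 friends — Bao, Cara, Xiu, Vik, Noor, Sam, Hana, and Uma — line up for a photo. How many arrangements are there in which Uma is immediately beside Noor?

Place the 6 others and the Uma-Noor pair as 7 objects in a line; the pair has 2 internal arrangements.
That gives 2 × 7! = 2 × 5040 = 10080.

10080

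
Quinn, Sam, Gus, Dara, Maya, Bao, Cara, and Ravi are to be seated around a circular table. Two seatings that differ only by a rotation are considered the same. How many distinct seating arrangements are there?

5040

Seat Quinn anywhere (absorbing the rotational symmetry), then permute the other 7: (7)! = 5040.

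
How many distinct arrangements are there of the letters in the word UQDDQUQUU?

1260

UQDDQUQUU has 9 letters with D appearing twice, Q appearing 3 times, and U appearing 4 times.
Dividing 9! = 362880 by 4!·3!·2! = 288 for the repeated letters gives 1260.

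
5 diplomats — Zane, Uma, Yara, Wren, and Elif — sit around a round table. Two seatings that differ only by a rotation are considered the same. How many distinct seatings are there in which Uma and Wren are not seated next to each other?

All circular seatings of 5 people number (4)! = 24.
Seatings with Uma beside Wren: treat them as a block with 2 internal orders, giving 2 × (3)! = 12.
Subtracting, 24 − 12 = 12.

12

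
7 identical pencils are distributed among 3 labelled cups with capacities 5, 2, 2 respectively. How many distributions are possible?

6

Ignoring the caps, the number of non-negative solutions to x_1+…+x_3 = 7 is C(9,2) = 36.
Subtract solutions that violate a single cap (substitute x_i' = x_i − (cap_i+1)): x_1 ≥ 6 gives C(3,2) = 3; x_2 ≥ 3 gives C(6,2) = 15; x_3 ≥ 3 gives C(6,2) = 15. Together 33.
Add back pairs where two caps are both exceeded: 0 + 0 + 3 = 3.
By inclusion–exclusion the count is 36 − 33 + 3 = 6.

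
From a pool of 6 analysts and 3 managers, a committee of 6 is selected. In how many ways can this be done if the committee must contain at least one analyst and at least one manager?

Unrestricted: C(9,6) = 84 ways to pick any 6 of the 9.
Selections missing a whole group: no analysts → C(3,6) = 0; no managers → C(6,6) = 1.
Both groups omitted at once is impossible, so 84 − 1 = 83.

83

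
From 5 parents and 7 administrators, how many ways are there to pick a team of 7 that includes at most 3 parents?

Split by how many parents are chosen (0 through 3).
Sum: C(5,0)·C(7,7) + C(5,1)·C(7,6) + C(5,2)·C(7,5) + C(5,3)·C(7,4) = 1 + 35 + 210 + 350 = 596.

596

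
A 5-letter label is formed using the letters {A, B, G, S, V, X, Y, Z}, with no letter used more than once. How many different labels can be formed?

With no repetition, fill the 5 letters in order: 8 choices, then 7, down to 4.
8 × 7 × 6 × 5 × 4 = 6720.

6720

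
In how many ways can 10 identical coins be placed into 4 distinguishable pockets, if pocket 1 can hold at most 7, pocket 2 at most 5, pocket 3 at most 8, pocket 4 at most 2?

121

Without the upper bounds there are C(13,3) = 286 ways to split 10 among 4 pockets.
Subtract solutions that violate a single cap (substitute x_i' = x_i − (cap_i+1)): x_1 ≥ 8 gives C(5,3) = 10; x_2 ≥ 6 gives C(7,3) = 35; x_3 ≥ 9 gives C(4,3) = 4; x_4 ≥ 3 gives C(10,3) = 120. Together 169.
Add back pairs where two caps are both exceeded: 0 + 0 + 0 + 0 + 4 + 0 = 4.
By inclusion–exclusion the count is 286 − 169 + 4 = 121.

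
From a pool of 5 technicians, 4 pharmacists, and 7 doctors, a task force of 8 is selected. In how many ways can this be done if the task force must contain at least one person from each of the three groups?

12201

Unrestricted: C(16,8) = 12870 ways to pick any 8 of the 16.
Subtract selections that omit an entire group: no technicians → C(11,8) = 165; no pharmacists → C(12,8) = 495; no doctors → C(9,8) = 9.
Add back selections omitting two groups (i.e. drawn from a single group): C(5,8) + C(4,8) + C(7,8) = 0.
By inclusion–exclusion: 12870 − 669 + 0 = 12201.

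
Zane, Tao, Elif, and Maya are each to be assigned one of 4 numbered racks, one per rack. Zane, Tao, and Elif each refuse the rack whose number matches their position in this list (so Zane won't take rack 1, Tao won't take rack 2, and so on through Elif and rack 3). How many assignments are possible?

11

Let Aᵢ (for i ∈ {1, 2, 3}) be the placements that put person i in their forbidden rack. Any j of these fix j positions, leaving (4−j)! ways to fill the rest, and there are C(3,j) ways to pick which j.
By inclusion–exclusion, the number of valid placements is Σ_{j=0}^{3} (−1)^j C(3,j)·(4−j)!.
Computing: 24 − 18 + 6 − 1 = 11.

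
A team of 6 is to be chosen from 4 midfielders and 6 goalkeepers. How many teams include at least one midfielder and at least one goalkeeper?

Unrestricted: C(10,6) = 210 ways to pick any 6 of the 10.
Selections missing a whole group: no midfielders → C(6,6) = 1; no goalkeepers → C(4,6) = 0.
Both groups omitted at once is impossible, so 210 − 1 = 209.

209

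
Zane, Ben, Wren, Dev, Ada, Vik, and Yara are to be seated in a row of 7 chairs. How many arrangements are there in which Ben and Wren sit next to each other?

Glue Ben and Wren into one block (2 internal orders), leaving 6 units to arrange in a row.
That gives 2 × 6! = 2 × 720 = 1440.

1440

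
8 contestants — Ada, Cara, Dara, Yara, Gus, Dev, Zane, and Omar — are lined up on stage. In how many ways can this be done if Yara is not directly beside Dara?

30240

There are 8! = 40320 arrangements in all. If Yara and Dara are adjacent, merging them into one block gives 2·(7)! = 10080 arrangements.
Complementary counting: 40320 − 10080 = 30240.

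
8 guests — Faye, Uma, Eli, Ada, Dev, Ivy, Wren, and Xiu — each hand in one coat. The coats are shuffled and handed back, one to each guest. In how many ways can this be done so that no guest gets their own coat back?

14833

Let Aᵢ be the assignments in which guest i gets their own coat. We want the size of the complement of A₁∪…∪A_8.
By inclusion–exclusion this is Σ_{j=0}^{8} (−1)^j C(8,j)·(8−j)!.
Computing: 40320 − 40320 + 20160 − 6720 + 1680 − 336 + 56 − 8 + 1 = 14833.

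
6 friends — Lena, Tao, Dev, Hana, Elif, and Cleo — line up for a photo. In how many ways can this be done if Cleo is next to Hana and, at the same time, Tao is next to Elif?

96

Treat {Cleo,Hana} as one block (2 orders) and {Tao,Elif} as another (2 orders).
That leaves 4 units to arrange: 2 × 2 × 4! = 4 × 24 = 96.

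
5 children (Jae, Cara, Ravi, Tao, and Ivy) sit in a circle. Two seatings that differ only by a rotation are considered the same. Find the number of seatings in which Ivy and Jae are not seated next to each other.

All circular seatings of 5 people number (4)! = 24.
Those with Ivy next to Jae: fuse the pair into one unit and seat 4 units around a circle — 2·(3)! = 12.
Subtracting, 24 − 12 = 12.

12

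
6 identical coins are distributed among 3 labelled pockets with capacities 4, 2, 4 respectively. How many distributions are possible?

12

Ignoring the caps, the number of non-negative solutions to x_1+…+x_3 = 6 is C(8,2) = 28.
Subtract solutions that violate a single cap (substitute x_i' = x_i − (cap_i+1)): x_1 ≥ 5 gives C(3,2) = 3; x_2 ≥ 3 gives C(5,2) = 10; x_3 ≥ 5 gives C(3,2) = 3. Together 16.
No two caps can be exceeded simultaneously, so the pair terms are all 0.
By inclusion–exclusion the count is 28 − 16 + 0 = 12.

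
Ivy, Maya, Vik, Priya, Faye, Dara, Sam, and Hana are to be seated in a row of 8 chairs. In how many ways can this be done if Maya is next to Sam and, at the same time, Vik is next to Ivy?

2880

Treat {Maya,Sam} as one block (2 orders) and {Vik,Ivy} as another (2 orders).
That leaves 6 units to arrange: 2 × 2 × 6! = 4 × 720 = 2880.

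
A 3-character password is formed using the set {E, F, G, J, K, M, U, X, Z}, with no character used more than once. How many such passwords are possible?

504

With no repetition, fill the 3 characters in order: 9 choices, then 8, down to 7.
That product is 9 × 8 × 7 = 504.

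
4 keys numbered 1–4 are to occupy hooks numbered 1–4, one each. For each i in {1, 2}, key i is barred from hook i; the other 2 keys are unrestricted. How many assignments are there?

Let Aᵢ (for i ∈ {1, 2}) be the placements that put key i in its forbidden hook. Any j of these fix j positions, leaving (4−j)! ways to fill the rest, and there are C(2,j) ways to pick which j.
By inclusion–exclusion, the number of valid placements is Σ_{j=0}^{2} (−1)^j C(2,j)·(4−j)!.
Computing: 24 − 12 + 2 = 14.

14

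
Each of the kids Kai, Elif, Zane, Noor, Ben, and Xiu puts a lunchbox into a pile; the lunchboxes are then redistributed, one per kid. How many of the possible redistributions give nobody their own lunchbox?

Let Aᵢ be the assignments in which kid i gets their own lunchbox. We want the size of the complement of A₁∪…∪A_6.
By inclusion–exclusion this is Σ_{j=0}^{6} (−1)^j C(6,j)·(6−j)!.
Computing: 720 − 720 + 360 − 120 + 30 − 6 + 1 = 265.

265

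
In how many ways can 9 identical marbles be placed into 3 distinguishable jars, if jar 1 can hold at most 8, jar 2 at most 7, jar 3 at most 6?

45

Ignoring the caps, the number of non-negative solutions to x_1+…+x_3 = 9 is C(11,2) = 55.
Subtract solutions that violate a single cap (substitute x_i' = x_i − (cap_i+1)): x_1 ≥ 9 gives C(2,2) = 1; x_2 ≥ 8 gives C(3,2) = 3; x_3 ≥ 7 gives C(4,2) = 6. Together 10.
No two caps can be exceeded simultaneously, so the pair terms are all 0.
By inclusion–exclusion the count is 55 − 10 + 0 = 45.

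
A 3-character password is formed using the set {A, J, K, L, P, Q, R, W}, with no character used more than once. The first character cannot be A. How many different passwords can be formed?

294

The first character has 8−1 = 7 choices (anything except A).
The remaining 2 characters are filled from the other 7 symbols without repetition: 7 × 6 = 42.
Total: 7 × 42 = 294.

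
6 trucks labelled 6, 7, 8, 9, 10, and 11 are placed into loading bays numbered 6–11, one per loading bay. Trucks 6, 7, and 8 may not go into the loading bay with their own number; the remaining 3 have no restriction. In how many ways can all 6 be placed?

426

Let Aᵢ (for i ∈ {6, 7, 8}) be the placements that put truck i in its forbidden loading bay. Any j of these fix j positions, leaving (6−j)! ways to fill the rest, and there are C(3,j) ways to pick which j.
By inclusion–exclusion, the number of valid placements is Σ_{j=0}^{3} (−1)^j C(3,j)·(6−j)!.
Computing: 720 − 360 + 72 − 6 = 426.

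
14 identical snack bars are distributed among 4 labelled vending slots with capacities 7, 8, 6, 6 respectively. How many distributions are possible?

Ignoring the caps, the number of non-negative solutions to x_1+…+x_4 = 14 is C(17,3) = 680.
Subtract solutions that violate a single cap (substitute x_i' = x_i − (cap_i+1)): x_1 ≥ 8 gives C(9,3) = 84; x_2 ≥ 9 gives C(8,3) = 56; x_3 ≥ 7 gives C(10,3) = 120; x_4 ≥ 7 gives C(10,3) = 120. Together 380.
Add back pairs where two caps are both exceeded: 0 + 0 + 0 + 0 + 0 + 1 = 1.
By inclusion–exclusion the count is 680 − 380 + 1 = 301.

301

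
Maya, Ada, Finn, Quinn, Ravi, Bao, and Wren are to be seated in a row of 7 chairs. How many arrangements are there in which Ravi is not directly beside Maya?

3600

Of the 7! = 5040 arrangements, those with Ravi and Maya adjacent number 2 × 6! = 1440 (treat the pair as a block with 2 internal orders).
So 5040 − 1440 = 3600 arrangements keep them apart.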